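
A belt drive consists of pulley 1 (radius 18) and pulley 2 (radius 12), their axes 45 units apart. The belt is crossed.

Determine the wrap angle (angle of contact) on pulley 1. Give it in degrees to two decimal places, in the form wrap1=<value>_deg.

wrap1=263.62_deg

crossed belt: β = asin((r1+r2)/C) = asin(30/45) = 41.8103°
wrap1 = wrap2 = π + 2β = 263.6206°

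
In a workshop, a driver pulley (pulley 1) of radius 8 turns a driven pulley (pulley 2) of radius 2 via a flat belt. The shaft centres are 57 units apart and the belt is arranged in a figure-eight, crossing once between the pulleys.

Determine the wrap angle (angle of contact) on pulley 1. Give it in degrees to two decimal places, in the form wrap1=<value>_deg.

wrap1=200.21_deg

crossed belt: β = asin((r1+r2)/C) = asin(10/57) = 10.1042°
wrap1 = wrap2 = π + 2β = 200.2084°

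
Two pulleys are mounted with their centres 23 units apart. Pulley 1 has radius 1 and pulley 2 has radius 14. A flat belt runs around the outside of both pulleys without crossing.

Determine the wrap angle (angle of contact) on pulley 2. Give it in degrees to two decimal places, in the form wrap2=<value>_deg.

wrap2=248.83_deg

open belt: β = asin((r2−r1)/C) = asin(13/23) = 34.4174°
wrap1 = π − 2β = 111.1652°
wrap2 = π + 2β = 248.8348°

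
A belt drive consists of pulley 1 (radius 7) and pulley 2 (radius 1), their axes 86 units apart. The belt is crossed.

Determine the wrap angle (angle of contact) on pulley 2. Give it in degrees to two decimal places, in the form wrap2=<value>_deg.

wrap2=190.68_deg

crossed belt: β = asin((r1+r2)/C) = asin(8/86) = 5.3376°
wrap1 = wrap2 = π + 2β = 190.6751°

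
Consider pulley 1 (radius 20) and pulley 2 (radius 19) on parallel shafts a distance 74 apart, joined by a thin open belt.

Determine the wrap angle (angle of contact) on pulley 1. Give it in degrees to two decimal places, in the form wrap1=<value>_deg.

open belt: β = asin((r2−r1)/C) = asin(-1/74) = -0.7743°
wrap1 = π − 2β = 181.5486°
wrap2 = π + 2β = 178.4514°

wrap1=181.55_deg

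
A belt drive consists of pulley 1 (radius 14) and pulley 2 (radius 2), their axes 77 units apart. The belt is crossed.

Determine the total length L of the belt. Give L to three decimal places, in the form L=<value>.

crossed belt: β = asin((r1+r2)/C) = asin(16/77) = 11.9930°
wrap1 = wrap2 = π + 2β = 203.9860°
tangent length = C·cosβ = 75.3193
L = (r1+r2)·wrap + 2·C·cosβ = 16·3.5602 + 2·75.3193 = 207.6023

L=207.602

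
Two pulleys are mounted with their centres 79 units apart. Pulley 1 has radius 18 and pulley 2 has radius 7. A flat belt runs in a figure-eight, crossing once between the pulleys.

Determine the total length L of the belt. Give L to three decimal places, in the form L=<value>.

L=244.519

crossed belt: β = asin((r1+r2)/C) = asin(25/79) = 18.4487°
wrap1 = wrap2 = π + 2β = 216.8974°
tangent length = C·cosβ = 74.9400
L = (r1+r2)·wrap + 2·C·cosβ = 25·3.7856 + 2·74.9400 = 244.5193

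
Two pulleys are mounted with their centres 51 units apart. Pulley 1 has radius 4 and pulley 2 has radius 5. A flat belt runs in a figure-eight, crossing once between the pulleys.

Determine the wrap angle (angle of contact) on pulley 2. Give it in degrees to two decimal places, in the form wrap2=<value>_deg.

wrap2=200.33_deg

crossed belt: β = asin((r1+r2)/C) = asin(9/51) = 10.1642°
wrap1 = wrap2 = π + 2β = 200.3285°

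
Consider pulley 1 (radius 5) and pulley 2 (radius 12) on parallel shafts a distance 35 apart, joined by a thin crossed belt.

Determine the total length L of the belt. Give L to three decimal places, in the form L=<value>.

L=131.839

crossed belt: β = asin((r1+r2)/C) = asin(17/35) = 29.0593°
wrap1 = wrap2 = π + 2β = 238.1186°
tangent length = C·cosβ = 30.5941
L = (r1+r2)·wrap + 2·C·cosβ = 17·4.1560 + 2·30.5941 = 131.8394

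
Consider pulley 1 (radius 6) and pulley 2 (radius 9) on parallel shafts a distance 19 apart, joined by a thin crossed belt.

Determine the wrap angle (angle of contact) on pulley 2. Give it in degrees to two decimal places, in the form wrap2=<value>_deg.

wrap2=284.27_deg

crossed belt: β = asin((r1+r2)/C) = asin(15/19) = 52.1364°
wrap1 = wrap2 = π + 2β = 284.2727°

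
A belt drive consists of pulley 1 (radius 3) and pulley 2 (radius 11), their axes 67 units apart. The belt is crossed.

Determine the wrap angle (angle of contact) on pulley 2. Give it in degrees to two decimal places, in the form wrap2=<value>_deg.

wrap2=204.12_deg

crossed belt: β = asin((r1+r2)/C) = asin(14/67) = 12.0611°
wrap1 = wrap2 = π + 2β = 204.1223°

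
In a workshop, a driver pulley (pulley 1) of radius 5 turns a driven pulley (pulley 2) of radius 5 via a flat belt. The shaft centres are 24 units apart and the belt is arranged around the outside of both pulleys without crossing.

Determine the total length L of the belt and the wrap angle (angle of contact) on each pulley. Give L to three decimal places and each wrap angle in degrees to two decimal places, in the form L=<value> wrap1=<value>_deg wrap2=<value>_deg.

open belt: β = asin((r2−r1)/C) = asin(0/24) = 0.0000°
wrap1 = π − 2β = 180.0000°
wrap2 = π + 2β = 180.0000°
tangent length = C·cosβ = 24.0000
L = r1·wrap1 + r2·wrap2 + 2·C·cosβ = 5·3.1416 + 5·3.1416 + 2·24.0000 = 79.4159

L=79.416 wrap1=180.00_deg wrap2=180.00_deg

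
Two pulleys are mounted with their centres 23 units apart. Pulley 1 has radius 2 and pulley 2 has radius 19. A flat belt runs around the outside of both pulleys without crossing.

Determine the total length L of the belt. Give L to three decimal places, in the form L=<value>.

L=125.238

open belt: β = asin((r2−r1)/C) = asin(17/23) = 47.6574°
wrap1 = π − 2β = 84.6852°
wrap2 = π + 2β = 275.3148°
tangent length = C·cosβ = 15.4919
L = r1·wrap1 + r2·wrap2 + 2·C·cosβ = 2·1.4780 + 19·4.8051 + 2·15.4919 = 125.2378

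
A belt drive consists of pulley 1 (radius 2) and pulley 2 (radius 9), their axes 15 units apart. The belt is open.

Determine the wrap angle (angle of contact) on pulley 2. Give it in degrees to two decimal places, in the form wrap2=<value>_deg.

open belt: β = asin((r2−r1)/C) = asin(7/15) = 27.8181°
wrap1 = π − 2β = 124.3637°
wrap2 = π + 2β = 235.6363°

wrap2=235.64_deg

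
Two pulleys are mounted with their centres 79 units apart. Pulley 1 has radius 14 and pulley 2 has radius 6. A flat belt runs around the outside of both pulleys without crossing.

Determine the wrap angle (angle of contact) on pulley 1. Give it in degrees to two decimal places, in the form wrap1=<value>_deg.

open belt: β = asin((r2−r1)/C) = asin(-8/79) = -5.8121°
wrap1 = π − 2β = 191.6241°
wrap2 = π + 2β = 168.3759°

wrap1=191.62_deg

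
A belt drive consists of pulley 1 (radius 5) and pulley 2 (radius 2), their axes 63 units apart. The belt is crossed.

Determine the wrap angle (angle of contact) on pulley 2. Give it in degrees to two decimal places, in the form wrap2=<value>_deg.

wrap2=192.76_deg

crossed belt: β = asin((r1+r2)/C) = asin(7/63) = 6.3794°
wrap1 = wrap2 = π + 2β = 192.7587°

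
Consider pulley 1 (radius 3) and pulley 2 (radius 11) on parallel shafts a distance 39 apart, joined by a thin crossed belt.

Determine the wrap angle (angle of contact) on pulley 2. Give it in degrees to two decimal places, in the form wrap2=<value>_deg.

wrap2=222.07_deg

crossed belt: β = asin((r1+r2)/C) = asin(14/39) = 21.0372°
wrap1 = wrap2 = π + 2β = 222.0744°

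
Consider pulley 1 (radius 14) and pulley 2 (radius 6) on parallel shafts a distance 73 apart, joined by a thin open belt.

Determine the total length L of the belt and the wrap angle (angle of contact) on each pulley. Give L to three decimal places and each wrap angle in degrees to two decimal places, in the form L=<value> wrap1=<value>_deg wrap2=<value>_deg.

open belt: β = asin((r2−r1)/C) = asin(-8/73) = -6.2916°
wrap1 = π − 2β = 192.5833°
wrap2 = π + 2β = 167.4167°
tangent length = C·cosβ = 72.5603
L = r1·wrap1 + r2·wrap2 + 2·C·cosβ = 14·3.3612 + 6·2.9220 + 2·72.5603 = 209.7094

L=209.709 wrap1=192.58_deg wrap2=167.42_deg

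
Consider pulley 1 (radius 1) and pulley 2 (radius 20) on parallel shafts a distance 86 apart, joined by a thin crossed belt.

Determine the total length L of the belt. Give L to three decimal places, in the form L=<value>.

crossed belt: β = asin((r1+r2)/C) = asin(21/86) = 14.1337°
wrap1 = wrap2 = π + 2β = 208.2675°
tangent length = C·cosβ = 83.3966
L = (r1+r2)·wrap + 2·C·cosβ = 21·3.6350 + 2·83.3966 = 243.1273

L=243.127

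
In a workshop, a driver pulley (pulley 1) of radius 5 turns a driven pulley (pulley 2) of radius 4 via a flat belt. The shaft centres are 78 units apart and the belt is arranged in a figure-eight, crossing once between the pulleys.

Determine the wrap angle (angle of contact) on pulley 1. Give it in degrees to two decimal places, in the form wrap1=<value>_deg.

crossed belt: β = asin((r1+r2)/C) = asin(9/78) = 6.6258°
wrap1 = wrap2 = π + 2β = 193.2516°

wrap1=193.25_deg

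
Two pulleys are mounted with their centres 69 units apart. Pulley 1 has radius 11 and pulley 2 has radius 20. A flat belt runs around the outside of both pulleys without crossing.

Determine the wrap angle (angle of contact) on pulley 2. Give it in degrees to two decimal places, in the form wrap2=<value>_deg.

wrap2=194.99_deg

open belt: β = asin((r2−r1)/C) = asin(9/69) = 7.4947°
wrap1 = π − 2β = 165.0106°
wrap2 = π + 2β = 194.9894°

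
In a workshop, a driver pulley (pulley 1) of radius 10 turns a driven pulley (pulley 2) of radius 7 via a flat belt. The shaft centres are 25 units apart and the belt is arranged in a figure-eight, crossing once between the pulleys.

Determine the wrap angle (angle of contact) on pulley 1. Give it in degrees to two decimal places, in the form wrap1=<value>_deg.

crossed belt: β = asin((r1+r2)/C) = asin(17/25) = 42.8436°
wrap1 = wrap2 = π + 2β = 265.6873°

wrap1=265.69_deg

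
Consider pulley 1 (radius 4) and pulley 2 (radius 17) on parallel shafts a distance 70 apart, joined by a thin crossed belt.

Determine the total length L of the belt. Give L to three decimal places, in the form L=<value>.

L=212.322

crossed belt: β = asin((r1+r2)/C) = asin(21/70) = 17.4576°
wrap1 = wrap2 = π + 2β = 214.9152°
tangent length = C·cosβ = 66.7757
L = (r1+r2)·wrap + 2·C·cosβ = 21·3.7510 + 2·66.7757 = 212.3220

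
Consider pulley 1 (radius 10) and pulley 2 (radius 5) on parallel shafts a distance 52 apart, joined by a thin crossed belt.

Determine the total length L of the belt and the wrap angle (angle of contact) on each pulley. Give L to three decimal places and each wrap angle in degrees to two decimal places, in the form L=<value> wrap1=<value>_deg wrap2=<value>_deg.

crossed belt: β = asin((r1+r2)/C) = asin(15/52) = 16.7659°
wrap1 = wrap2 = π + 2β = 213.5317°
tangent length = C·cosβ = 49.7896
L = (r1+r2)·wrap + 2·C·cosβ = 15·3.7268 + 2·49.7896 = 155.4816

L=155.482 wrap1=213.53_deg wrap2=213.53_deg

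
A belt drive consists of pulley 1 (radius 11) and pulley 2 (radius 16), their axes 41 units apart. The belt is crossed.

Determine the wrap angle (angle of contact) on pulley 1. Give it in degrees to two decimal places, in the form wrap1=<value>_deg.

wrap1=262.38_deg

crossed belt: β = asin((r1+r2)/C) = asin(27/41) = 41.1884°
wrap1 = wrap2 = π + 2β = 262.3767°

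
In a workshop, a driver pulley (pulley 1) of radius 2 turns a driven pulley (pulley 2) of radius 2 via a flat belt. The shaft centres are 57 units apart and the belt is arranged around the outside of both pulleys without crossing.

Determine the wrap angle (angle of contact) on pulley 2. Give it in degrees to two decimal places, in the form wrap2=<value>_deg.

open belt: β = asin((r2−r1)/C) = asin(0/57) = 0.0000°
wrap1 = π − 2β = 180.0000°
wrap2 = π + 2β = 180.0000°

wrap2=180.00_deg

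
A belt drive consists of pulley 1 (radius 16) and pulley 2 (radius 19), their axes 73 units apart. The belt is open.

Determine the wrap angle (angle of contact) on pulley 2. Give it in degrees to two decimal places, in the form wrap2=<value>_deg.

open belt: β = asin((r2−r1)/C) = asin(3/73) = 2.3553°
wrap1 = π − 2β = 175.2894°
wrap2 = π + 2β = 184.7106°

wrap2=184.71_deg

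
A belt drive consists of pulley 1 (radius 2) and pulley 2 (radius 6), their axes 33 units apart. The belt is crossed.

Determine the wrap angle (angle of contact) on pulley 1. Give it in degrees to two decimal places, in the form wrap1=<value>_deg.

wrap1=208.06_deg

crossed belt: β = asin((r1+r2)/C) = asin(8/33) = 14.0297°
wrap1 = wrap2 = π + 2β = 208.0593°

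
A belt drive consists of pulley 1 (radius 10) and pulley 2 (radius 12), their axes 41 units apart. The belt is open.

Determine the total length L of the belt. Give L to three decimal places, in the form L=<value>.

open belt: β = asin((r2−r1)/C) = asin(2/41) = 2.7960°
wrap1 = π − 2β = 174.4079°
wrap2 = π + 2β = 185.5921°
tangent length = C·cosβ = 40.9512
L = r1·wrap1 + r2·wrap2 + 2·C·cosβ = 10·3.0440 + 12·3.2392 + 2·40.9512 = 151.2126

L=151.213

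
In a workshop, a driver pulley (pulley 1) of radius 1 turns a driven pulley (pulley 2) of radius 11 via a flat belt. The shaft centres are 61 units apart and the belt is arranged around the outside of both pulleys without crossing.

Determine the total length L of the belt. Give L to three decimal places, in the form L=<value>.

L=161.342

open belt: β = asin((r2−r1)/C) = asin(10/61) = 9.4353°
wrap1 = π − 2β = 161.1293°
wrap2 = π + 2β = 198.8707°
tangent length = C·cosβ = 60.1747
L = r1·wrap1 + r2·wrap2 + 2·C·cosβ = 1·2.8122 + 11·3.4709 + 2·60.1747 = 161.3422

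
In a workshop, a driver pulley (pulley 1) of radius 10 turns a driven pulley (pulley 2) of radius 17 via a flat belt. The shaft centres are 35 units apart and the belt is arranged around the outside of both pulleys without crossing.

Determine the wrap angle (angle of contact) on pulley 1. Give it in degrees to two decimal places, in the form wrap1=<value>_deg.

open belt: β = asin((r2−r1)/C) = asin(7/35) = 11.5370°
wrap1 = π − 2β = 156.9261°
wrap2 = π + 2β = 203.0739°

wrap1=156.93_deg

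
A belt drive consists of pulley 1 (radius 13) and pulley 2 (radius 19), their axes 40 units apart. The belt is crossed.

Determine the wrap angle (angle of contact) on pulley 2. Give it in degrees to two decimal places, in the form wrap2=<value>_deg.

wrap2=286.26_deg

crossed belt: β = asin((r1+r2)/C) = asin(32/40) = 53.1301°
wrap1 = wrap2 = π + 2β = 286.2602°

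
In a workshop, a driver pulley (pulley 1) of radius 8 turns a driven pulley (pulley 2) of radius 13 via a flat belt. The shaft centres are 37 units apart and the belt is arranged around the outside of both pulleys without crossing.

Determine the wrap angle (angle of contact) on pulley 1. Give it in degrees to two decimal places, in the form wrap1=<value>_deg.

wrap1=164.47_deg

open belt: β = asin((r2−r1)/C) = asin(5/37) = 7.7664°
wrap1 = π − 2β = 164.4671°
wrap2 = π + 2β = 195.5329°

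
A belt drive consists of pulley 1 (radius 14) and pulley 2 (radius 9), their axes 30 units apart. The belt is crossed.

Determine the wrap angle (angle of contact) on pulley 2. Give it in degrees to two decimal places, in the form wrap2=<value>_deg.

crossed belt: β = asin((r1+r2)/C) = asin(23/30) = 50.0555°
wrap1 = wrap2 = π + 2β = 280.1110°

wrap2=280.11_deg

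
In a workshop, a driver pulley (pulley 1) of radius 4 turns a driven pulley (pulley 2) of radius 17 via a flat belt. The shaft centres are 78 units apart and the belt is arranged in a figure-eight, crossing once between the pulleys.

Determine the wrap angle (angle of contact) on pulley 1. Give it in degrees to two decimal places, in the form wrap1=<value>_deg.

wrap1=211.24_deg

crossed belt: β = asin((r1+r2)/C) = asin(21/78) = 15.6185°
wrap1 = wrap2 = π + 2β = 211.2370°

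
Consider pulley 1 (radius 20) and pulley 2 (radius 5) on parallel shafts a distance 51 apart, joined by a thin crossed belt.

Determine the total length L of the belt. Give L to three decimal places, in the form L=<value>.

L=193.060

crossed belt: β = asin((r1+r2)/C) = asin(25/51) = 29.3535°
wrap1 = wrap2 = π + 2β = 238.7069°
tangent length = C·cosβ = 44.4522
L = (r1+r2)·wrap + 2·C·cosβ = 25·4.1662 + 2·44.4522 = 193.0600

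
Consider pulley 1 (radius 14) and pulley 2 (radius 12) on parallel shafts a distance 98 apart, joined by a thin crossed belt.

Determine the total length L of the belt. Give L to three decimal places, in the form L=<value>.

L=284.621

crossed belt: β = asin((r1+r2)/C) = asin(26/98) = 15.3851°
wrap1 = wrap2 = π + 2β = 210.7703°
tangent length = C·cosβ = 94.4881
L = (r1+r2)·wrap + 2·C·cosβ = 26·3.6786 + 2·94.4881 = 284.6207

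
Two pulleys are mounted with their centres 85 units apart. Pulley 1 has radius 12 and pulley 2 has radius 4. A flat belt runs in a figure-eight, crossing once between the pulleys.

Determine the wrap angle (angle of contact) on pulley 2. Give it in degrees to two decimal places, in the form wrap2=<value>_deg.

crossed belt: β = asin((r1+r2)/C) = asin(16/85) = 10.8498°
wrap1 = wrap2 = π + 2β = 201.6996°

wrap2=201.70_deg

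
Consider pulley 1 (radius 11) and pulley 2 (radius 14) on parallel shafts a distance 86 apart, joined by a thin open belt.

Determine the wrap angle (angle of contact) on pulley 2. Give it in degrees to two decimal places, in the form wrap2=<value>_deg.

wrap2=184.00_deg

open belt: β = asin((r2−r1)/C) = asin(3/86) = 1.9991°
wrap1 = π − 2β = 176.0018°
wrap2 = π + 2β = 183.9982°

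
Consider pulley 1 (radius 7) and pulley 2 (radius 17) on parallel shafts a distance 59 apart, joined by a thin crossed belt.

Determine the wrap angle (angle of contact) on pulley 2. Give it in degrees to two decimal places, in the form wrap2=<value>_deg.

crossed belt: β = asin((r1+r2)/C) = asin(24/59) = 24.0027°
wrap1 = wrap2 = π + 2β = 228.0054°

wrap2=228.01_deg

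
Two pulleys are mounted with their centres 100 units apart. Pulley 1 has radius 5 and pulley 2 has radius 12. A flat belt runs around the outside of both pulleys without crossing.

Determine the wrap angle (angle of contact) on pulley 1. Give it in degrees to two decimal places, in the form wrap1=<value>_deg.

open belt: β = asin((r2−r1)/C) = asin(7/100) = 4.0140°
wrap1 = π − 2β = 171.9720°
wrap2 = π + 2β = 188.0280°

wrap1=171.97_deg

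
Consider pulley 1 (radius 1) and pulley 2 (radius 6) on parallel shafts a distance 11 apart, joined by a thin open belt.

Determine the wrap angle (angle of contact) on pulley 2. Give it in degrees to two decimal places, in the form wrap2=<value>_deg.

wrap2=234.07_deg

open belt: β = asin((r2−r1)/C) = asin(5/11) = 27.0357°
wrap1 = π − 2β = 125.9286°
wrap2 = π + 2β = 234.0714°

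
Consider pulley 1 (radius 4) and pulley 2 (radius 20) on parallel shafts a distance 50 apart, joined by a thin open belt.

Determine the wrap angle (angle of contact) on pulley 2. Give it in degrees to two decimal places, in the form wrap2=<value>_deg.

wrap2=217.33_deg

open belt: β = asin((r2−r1)/C) = asin(16/50) = 18.6629°
wrap1 = π − 2β = 142.6742°
wrap2 = π + 2β = 217.3258°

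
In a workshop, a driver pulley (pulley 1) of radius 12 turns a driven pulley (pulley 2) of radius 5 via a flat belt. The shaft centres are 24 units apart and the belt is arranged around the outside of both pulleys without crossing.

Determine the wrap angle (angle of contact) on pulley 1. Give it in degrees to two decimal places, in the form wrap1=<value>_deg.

wrap1=213.92_deg

open belt: β = asin((r2−r1)/C) = asin(-7/24) = -16.9578°
wrap1 = π − 2β = 213.9155°
wrap2 = π + 2β = 146.0845°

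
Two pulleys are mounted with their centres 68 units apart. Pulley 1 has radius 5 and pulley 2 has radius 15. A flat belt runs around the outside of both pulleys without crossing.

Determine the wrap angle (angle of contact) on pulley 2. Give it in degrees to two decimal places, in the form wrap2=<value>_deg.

wrap2=196.91_deg

open belt: β = asin((r2−r1)/C) = asin(10/68) = 8.4565°
wrap1 = π − 2β = 163.0870°
wrap2 = π + 2β = 196.9130°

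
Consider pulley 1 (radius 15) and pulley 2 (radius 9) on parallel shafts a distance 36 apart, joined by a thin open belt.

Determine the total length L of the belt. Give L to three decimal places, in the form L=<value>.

L=148.401

open belt: β = asin((r2−r1)/C) = asin(-6/36) = -9.5941°
wrap1 = π − 2β = 199.1881°
wrap2 = π + 2β = 160.8119°
tangent length = C·cosβ = 35.4965
L = r1·wrap1 + r2·wrap2 + 2·C·cosβ = 15·3.4765 + 9·2.8067 + 2·35.4965 = 148.4006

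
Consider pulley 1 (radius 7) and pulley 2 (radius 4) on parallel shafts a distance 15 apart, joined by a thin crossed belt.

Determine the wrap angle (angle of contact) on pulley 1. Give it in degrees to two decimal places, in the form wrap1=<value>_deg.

wrap1=274.33_deg

crossed belt: β = asin((r1+r2)/C) = asin(11/15) = 47.1666°
wrap1 = wrap2 = π + 2β = 274.3331°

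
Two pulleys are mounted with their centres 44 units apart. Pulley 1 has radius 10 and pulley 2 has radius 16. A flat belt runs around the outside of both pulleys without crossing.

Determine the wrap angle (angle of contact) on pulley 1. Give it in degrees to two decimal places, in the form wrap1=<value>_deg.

wrap1=164.33_deg

open belt: β = asin((r2−r1)/C) = asin(6/44) = 7.8375°
wrap1 = π − 2β = 164.3250°
wrap2 = π + 2β = 195.6750°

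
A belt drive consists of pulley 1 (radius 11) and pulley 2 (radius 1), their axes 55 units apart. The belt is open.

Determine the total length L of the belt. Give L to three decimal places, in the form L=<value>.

L=149.522

open belt: β = asin((r2−r1)/C) = asin(-10/55) = -10.4757°
wrap1 = π − 2β = 200.9514°
wrap2 = π + 2β = 159.0486°
tangent length = C·cosβ = 54.0833
L = r1·wrap1 + r2·wrap2 + 2·C·cosβ = 11·3.5073 + 1·2.7759 + 2·54.0833 = 149.5224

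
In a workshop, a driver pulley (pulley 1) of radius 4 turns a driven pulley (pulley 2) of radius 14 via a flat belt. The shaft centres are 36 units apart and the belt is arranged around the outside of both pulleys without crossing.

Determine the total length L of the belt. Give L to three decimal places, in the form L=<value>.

L=131.345

open belt: β = asin((r2−r1)/C) = asin(10/36) = 16.1276°
wrap1 = π − 2β = 147.7448°
wrap2 = π + 2β = 212.2552°
tangent length = C·cosβ = 34.5832
L = r1·wrap1 + r2·wrap2 + 2·C·cosβ = 4·2.5786 + 14·3.7046 + 2·34.5832 = 131.3447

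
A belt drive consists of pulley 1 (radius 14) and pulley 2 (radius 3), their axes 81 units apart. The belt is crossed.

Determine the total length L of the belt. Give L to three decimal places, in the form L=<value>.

crossed belt: β = asin((r1+r2)/C) = asin(17/81) = 12.1151°
wrap1 = wrap2 = π + 2β = 204.2302°
tangent length = C·cosβ = 79.1960
L = (r1+r2)·wrap + 2·C·cosβ = 17·3.5645 + 2·79.1960 = 218.9882

L=218.988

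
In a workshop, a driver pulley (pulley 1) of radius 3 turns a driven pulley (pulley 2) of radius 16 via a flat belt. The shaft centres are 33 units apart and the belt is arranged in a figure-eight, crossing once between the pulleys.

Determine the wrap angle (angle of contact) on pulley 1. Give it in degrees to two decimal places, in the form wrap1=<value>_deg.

crossed belt: β = asin((r1+r2)/C) = asin(19/33) = 35.1527°
wrap1 = wrap2 = π + 2β = 250.3054°

wrap1=250.31_deg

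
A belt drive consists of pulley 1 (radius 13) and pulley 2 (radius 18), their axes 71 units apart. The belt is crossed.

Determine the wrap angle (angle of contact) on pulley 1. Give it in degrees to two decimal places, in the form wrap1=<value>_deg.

wrap1=231.78_deg

crossed belt: β = asin((r1+r2)/C) = asin(31/71) = 25.8884°
wrap1 = wrap2 = π + 2β = 231.7768°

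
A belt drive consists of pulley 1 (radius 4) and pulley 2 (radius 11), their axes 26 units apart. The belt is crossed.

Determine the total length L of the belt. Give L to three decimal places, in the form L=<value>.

L=108.046

crossed belt: β = asin((r1+r2)/C) = asin(15/26) = 35.2344°
wrap1 = wrap2 = π + 2β = 250.4688°
tangent length = C·cosβ = 21.2368
L = (r1+r2)·wrap + 2·C·cosβ = 15·4.3715 + 2·21.2368 = 108.0461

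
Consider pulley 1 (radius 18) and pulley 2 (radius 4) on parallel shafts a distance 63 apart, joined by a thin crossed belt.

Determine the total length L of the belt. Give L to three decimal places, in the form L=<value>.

crossed belt: β = asin((r1+r2)/C) = asin(22/63) = 20.4388°
wrap1 = wrap2 = π + 2β = 220.8776°
tangent length = C·cosβ = 59.0339
L = (r1+r2)·wrap + 2·C·cosβ = 22·3.8550 + 2·59.0339 = 202.8787

L=202.879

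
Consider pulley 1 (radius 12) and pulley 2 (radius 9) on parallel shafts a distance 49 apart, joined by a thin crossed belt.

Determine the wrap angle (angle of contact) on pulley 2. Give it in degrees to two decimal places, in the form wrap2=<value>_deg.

wrap2=230.75_deg

crossed belt: β = asin((r1+r2)/C) = asin(21/49) = 25.3769°
wrap1 = wrap2 = π + 2β = 230.7539°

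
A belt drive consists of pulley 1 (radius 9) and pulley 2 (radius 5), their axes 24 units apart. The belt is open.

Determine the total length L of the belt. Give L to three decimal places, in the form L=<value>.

open belt: β = asin((r2−r1)/C) = asin(-4/24) = -9.5941°
wrap1 = π − 2β = 199.1881°
wrap2 = π + 2β = 160.8119°
tangent length = C·cosβ = 23.6643
L = r1·wrap1 + r2·wrap2 + 2·C·cosβ = 9·3.4765 + 5·2.8067 + 2·23.6643 = 92.6505

L=92.651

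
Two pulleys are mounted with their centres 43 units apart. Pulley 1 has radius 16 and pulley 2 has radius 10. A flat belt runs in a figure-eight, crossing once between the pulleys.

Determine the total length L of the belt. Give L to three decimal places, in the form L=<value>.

crossed belt: β = asin((r1+r2)/C) = asin(26/43) = 37.2037°
wrap1 = wrap2 = π + 2β = 254.4075°
tangent length = C·cosβ = 34.2491
L = (r1+r2)·wrap + 2·C·cosβ = 26·4.4402 + 2·34.2491 = 183.9446

L=183.945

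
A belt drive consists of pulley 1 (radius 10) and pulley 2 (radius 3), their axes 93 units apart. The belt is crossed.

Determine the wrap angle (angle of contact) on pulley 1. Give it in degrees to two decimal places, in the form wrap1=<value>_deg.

wrap1=196.07_deg

crossed belt: β = asin((r1+r2)/C) = asin(13/93) = 8.0354°
wrap1 = wrap2 = π + 2β = 196.0708°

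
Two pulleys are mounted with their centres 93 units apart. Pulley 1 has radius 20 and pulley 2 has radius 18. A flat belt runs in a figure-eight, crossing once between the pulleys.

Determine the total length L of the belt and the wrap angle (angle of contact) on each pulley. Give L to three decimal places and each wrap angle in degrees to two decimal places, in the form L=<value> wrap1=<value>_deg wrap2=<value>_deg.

L=321.135 wrap1=228.23_deg wrap2=228.23_deg

crossed belt: β = asin((r1+r2)/C) = asin(38/93) = 24.1171°
wrap1 = wrap2 = π + 2β = 228.2341°
tangent length = C·cosβ = 84.8823
L = (r1+r2)·wrap + 2·C·cosβ = 38·3.9834 + 2·84.8823 = 321.1351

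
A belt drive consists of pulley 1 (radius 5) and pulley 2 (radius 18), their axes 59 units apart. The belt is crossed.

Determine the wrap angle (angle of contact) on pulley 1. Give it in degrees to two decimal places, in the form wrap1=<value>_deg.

crossed belt: β = asin((r1+r2)/C) = asin(23/59) = 22.9440°
wrap1 = wrap2 = π + 2β = 225.8879°

wrap1=225.89_deg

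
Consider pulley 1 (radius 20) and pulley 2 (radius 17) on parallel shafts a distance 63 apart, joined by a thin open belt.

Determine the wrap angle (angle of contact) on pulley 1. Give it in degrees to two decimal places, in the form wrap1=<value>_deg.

wrap1=185.46_deg

open belt: β = asin((r2−r1)/C) = asin(-3/63) = -2.7294°
wrap1 = π − 2β = 185.4588°
wrap2 = π + 2β = 174.5412°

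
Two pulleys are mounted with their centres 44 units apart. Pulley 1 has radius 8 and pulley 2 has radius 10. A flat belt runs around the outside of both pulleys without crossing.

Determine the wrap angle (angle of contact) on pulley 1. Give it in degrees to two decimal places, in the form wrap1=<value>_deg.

wrap1=174.79_deg

open belt: β = asin((r2−r1)/C) = asin(2/44) = 2.6053°
wrap1 = π − 2β = 174.7895°
wrap2 = π + 2β = 185.2105°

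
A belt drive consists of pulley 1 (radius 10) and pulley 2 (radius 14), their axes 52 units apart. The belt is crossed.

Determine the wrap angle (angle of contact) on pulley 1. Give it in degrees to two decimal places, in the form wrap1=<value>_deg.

crossed belt: β = asin((r1+r2)/C) = asin(24/52) = 27.4864°
wrap1 = wrap2 = π + 2β = 234.9729°

wrap1=234.97_deg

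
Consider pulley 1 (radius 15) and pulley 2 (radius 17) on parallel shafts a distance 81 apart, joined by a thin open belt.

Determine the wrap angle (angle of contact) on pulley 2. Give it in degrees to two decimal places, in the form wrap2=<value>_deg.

open belt: β = asin((r2−r1)/C) = asin(2/81) = 1.4149°
wrap1 = π − 2β = 177.1703°
wrap2 = π + 2β = 182.8297°

wrap2=182.83_deg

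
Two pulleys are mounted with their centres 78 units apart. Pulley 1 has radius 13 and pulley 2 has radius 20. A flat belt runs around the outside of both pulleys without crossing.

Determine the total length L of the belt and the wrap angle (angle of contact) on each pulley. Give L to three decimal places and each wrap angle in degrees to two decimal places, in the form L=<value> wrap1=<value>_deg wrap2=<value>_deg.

L=260.301 wrap1=169.70_deg wrap2=190.30_deg

open belt: β = asin((r2−r1)/C) = asin(7/78) = 5.1489°
wrap1 = π − 2β = 169.7023°
wrap2 = π + 2β = 190.2977°
tangent length = C·cosβ = 77.6853
L = r1·wrap1 + r2·wrap2 + 2·C·cosβ = 13·2.9619 + 20·3.3213 + 2·77.6853 = 260.3012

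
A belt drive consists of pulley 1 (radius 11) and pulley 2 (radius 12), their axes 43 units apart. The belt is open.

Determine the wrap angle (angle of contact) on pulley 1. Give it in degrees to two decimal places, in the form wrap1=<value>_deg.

wrap1=177.33_deg

open belt: β = asin((r2−r1)/C) = asin(1/43) = 1.3326°
wrap1 = π − 2β = 177.3348°
wrap2 = π + 2β = 182.6652°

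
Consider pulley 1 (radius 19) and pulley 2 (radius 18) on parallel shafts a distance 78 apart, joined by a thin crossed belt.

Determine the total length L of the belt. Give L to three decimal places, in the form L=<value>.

L=290.144

crossed belt: β = asin((r1+r2)/C) = asin(37/78) = 28.3176°
wrap1 = wrap2 = π + 2β = 236.6352°
tangent length = C·cosβ = 68.6659
L = (r1+r2)·wrap + 2·C·cosβ = 37·4.1301 + 2·68.6659 = 290.1441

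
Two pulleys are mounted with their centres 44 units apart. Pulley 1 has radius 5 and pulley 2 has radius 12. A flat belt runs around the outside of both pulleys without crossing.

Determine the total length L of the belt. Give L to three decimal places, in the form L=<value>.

L=142.523

open belt: β = asin((r2−r1)/C) = asin(7/44) = 9.1541°
wrap1 = π − 2β = 161.6917°
wrap2 = π + 2β = 198.3083°
tangent length = C·cosβ = 43.4396
L = r1·wrap1 + r2·wrap2 + 2·C·cosβ = 5·2.8221 + 12·3.4611 + 2·43.4396 = 142.5231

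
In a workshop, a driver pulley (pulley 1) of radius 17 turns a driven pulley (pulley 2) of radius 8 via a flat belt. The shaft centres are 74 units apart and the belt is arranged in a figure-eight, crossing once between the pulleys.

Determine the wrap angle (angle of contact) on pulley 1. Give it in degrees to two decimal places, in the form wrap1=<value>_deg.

wrap1=219.49_deg

crossed belt: β = asin((r1+r2)/C) = asin(25/74) = 19.7452°
wrap1 = wrap2 = π + 2β = 219.4904°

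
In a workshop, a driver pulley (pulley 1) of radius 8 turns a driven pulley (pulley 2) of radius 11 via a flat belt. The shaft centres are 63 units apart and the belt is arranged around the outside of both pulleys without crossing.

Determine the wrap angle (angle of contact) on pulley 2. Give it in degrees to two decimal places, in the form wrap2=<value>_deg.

wrap2=185.46_deg

open belt: β = asin((r2−r1)/C) = asin(3/63) = 2.7294°
wrap1 = π − 2β = 174.5412°
wrap2 = π + 2β = 185.4588°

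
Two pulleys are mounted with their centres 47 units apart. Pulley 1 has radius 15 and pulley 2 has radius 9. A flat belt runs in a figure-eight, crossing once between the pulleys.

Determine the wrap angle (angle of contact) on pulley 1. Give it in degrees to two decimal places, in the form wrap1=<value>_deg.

wrap1=241.41_deg

crossed belt: β = asin((r1+r2)/C) = asin(24/47) = 30.7064°
wrap1 = wrap2 = π + 2β = 241.4127°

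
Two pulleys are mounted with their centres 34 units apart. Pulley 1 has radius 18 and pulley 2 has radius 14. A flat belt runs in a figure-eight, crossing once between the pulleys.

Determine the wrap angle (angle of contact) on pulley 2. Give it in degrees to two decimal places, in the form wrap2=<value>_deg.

wrap2=320.50_deg

crossed belt: β = asin((r1+r2)/C) = asin(32/34) = 70.2501°
wrap1 = wrap2 = π + 2β = 320.5002°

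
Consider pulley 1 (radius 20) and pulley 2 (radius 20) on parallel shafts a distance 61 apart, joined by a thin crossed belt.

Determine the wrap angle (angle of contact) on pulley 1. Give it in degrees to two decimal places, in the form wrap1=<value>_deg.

wrap1=261.95_deg

crossed belt: β = asin((r1+r2)/C) = asin(40/61) = 40.9756°
wrap1 = wrap2 = π + 2β = 261.9512°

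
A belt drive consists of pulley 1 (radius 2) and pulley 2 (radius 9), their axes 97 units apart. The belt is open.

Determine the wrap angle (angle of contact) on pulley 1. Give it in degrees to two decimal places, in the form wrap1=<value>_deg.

wrap1=171.72_deg

open belt: β = asin((r2−r1)/C) = asin(7/97) = 4.1383°
wrap1 = π − 2β = 171.7233°
wrap2 = π + 2β = 188.2767°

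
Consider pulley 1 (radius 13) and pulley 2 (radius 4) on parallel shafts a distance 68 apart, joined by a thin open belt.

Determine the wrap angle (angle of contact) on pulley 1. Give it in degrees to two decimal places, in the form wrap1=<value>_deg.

open belt: β = asin((r2−r1)/C) = asin(-9/68) = -7.6056°
wrap1 = π − 2β = 195.2112°
wrap2 = π + 2β = 164.7888°

wrap1=195.21_deg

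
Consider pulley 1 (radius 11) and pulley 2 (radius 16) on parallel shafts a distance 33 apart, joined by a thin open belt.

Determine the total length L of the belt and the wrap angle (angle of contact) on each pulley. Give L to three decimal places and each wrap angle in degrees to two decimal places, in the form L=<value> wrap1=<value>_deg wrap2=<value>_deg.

open belt: β = asin((r2−r1)/C) = asin(5/33) = 8.7147°
wrap1 = π − 2β = 162.5705°
wrap2 = π + 2β = 197.4295°
tangent length = C·cosβ = 32.6190
L = r1·wrap1 + r2·wrap2 + 2·C·cosβ = 11·2.8374 + 16·3.4458 + 2·32.6190 = 151.5820

L=151.582 wrap1=162.57_deg wrap2=197.43_deg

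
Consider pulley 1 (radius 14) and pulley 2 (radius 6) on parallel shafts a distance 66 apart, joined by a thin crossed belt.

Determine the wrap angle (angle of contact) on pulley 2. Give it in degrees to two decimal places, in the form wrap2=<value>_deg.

crossed belt: β = asin((r1+r2)/C) = asin(20/66) = 17.6397°
wrap1 = wrap2 = π + 2β = 215.2794°

wrap2=215.28_deg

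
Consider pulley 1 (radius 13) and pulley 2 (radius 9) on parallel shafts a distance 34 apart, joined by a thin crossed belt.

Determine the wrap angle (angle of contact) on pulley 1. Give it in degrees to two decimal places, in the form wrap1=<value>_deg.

crossed belt: β = asin((r1+r2)/C) = asin(22/34) = 40.3202°
wrap1 = wrap2 = π + 2β = 260.6404°

wrap1=260.64_deg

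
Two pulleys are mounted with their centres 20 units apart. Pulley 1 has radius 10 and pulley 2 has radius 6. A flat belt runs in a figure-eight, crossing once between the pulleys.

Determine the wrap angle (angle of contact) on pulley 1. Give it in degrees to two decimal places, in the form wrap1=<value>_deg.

crossed belt: β = asin((r1+r2)/C) = asin(16/20) = 53.1301°
wrap1 = wrap2 = π + 2β = 286.2602°

wrap1=286.26_deg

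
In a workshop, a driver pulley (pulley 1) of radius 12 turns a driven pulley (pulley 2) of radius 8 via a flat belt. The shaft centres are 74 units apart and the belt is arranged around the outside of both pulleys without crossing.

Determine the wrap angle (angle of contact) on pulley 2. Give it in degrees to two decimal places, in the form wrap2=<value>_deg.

wrap2=173.80_deg

open belt: β = asin((r2−r1)/C) = asin(-4/74) = -3.0986°
wrap1 = π − 2β = 186.1972°
wrap2 = π + 2β = 173.8028°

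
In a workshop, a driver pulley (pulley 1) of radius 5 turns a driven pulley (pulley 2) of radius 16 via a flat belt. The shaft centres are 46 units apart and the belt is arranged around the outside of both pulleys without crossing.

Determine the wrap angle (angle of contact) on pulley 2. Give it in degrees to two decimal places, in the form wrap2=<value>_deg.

open belt: β = asin((r2−r1)/C) = asin(11/46) = 13.8352°
wrap1 = π − 2β = 152.3296°
wrap2 = π + 2β = 207.6704°

wrap2=207.67_deg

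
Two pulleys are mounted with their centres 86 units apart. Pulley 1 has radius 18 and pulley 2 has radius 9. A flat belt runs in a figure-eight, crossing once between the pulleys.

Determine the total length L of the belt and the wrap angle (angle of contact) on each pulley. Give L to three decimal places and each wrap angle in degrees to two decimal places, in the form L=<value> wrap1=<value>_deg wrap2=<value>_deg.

L=265.372 wrap1=216.60_deg wrap2=216.60_deg

crossed belt: β = asin((r1+r2)/C) = asin(27/86) = 18.2976°
wrap1 = wrap2 = π + 2β = 216.5953°
tangent length = C·cosβ = 81.6517
L = (r1+r2)·wrap + 2·C·cosβ = 27·3.7803 + 2·81.6517 = 265.3715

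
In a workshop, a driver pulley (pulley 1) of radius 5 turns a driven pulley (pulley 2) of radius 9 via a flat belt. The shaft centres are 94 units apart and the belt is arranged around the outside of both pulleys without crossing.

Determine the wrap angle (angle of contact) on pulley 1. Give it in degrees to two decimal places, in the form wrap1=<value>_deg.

wrap1=175.12_deg

open belt: β = asin((r2−r1)/C) = asin(4/94) = 2.4389°
wrap1 = π − 2β = 175.1223°
wrap2 = π + 2β = 184.8777°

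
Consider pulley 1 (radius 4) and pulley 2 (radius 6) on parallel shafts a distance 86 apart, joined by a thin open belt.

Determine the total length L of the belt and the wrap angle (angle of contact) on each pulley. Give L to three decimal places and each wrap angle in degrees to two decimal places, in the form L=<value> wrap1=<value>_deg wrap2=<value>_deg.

L=203.462 wrap1=177.33_deg wrap2=182.67_deg

open belt: β = asin((r2−r1)/C) = asin(2/86) = 1.3326°
wrap1 = π − 2β = 177.3348°
wrap2 = π + 2β = 182.6652°
tangent length = C·cosβ = 85.9767
L = r1·wrap1 + r2·wrap2 + 2·C·cosβ = 4·3.0951 + 6·3.1881 + 2·85.9767 = 203.4624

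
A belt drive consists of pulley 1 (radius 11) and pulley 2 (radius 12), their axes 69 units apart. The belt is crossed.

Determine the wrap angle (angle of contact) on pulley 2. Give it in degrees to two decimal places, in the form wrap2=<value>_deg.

wrap2=218.94_deg

crossed belt: β = asin((r1+r2)/C) = asin(23/69) = 19.4712°
wrap1 = wrap2 = π + 2β = 218.9424°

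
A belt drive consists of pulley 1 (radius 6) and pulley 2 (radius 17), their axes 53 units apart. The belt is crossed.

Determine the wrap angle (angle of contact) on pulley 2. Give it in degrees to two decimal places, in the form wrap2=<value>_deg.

wrap2=231.44_deg

crossed belt: β = asin((r1+r2)/C) = asin(23/53) = 25.7193°
wrap1 = wrap2 = π + 2β = 231.4386°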